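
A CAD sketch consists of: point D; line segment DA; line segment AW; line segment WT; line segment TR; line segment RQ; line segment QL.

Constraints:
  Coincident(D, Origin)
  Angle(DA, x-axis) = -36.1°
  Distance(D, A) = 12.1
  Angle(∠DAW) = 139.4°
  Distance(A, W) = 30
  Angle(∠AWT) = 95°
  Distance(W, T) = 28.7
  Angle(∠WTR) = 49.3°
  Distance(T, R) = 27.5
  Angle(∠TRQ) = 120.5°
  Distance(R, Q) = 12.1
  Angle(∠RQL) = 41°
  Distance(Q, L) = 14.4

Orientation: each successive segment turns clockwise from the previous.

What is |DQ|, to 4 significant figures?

21.74

∠WTR = 49.3° gives TR at 67.60° from the x-axis; with |TR| = 27.5, R = (-0.09091, -19.91). ∠TRQ = 120.5° gives RQ at 8.100° from the x-axis; with |RQ| = 12.1, Q = (11.89, -18.21). Then |DQ| = |Q − D| = 21.74.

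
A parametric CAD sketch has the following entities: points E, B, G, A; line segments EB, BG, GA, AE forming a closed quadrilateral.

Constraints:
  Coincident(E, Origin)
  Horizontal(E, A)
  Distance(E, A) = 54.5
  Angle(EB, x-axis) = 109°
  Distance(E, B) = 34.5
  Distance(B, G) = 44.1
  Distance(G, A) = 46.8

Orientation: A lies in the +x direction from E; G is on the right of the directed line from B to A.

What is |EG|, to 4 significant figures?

10.77

Checks: |BG| = 44.10 ✓; |GA| = 46.80 ✓.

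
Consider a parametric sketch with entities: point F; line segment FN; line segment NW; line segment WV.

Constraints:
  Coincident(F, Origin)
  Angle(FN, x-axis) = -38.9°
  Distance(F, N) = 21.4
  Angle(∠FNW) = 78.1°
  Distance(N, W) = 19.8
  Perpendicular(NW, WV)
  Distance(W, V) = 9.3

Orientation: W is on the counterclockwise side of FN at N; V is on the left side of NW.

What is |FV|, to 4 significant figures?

19.29

F is at the origin; FN runs at -38.9° with length 21.4, so N = 21.4·(cos -38.9°, sin -38.9°) = (16.65, -13.44). ∠FNW = 78.1°, so NW runs at -38.9° + (180° − 78.1°) = 63.00° from the x-axis; with |NW| = 19.8, W = N + 19.8·(cos 63.00°, sin 63.00°) = (25.64, 4.204). NW ⟂ WV; with |WV| = 9.3 on the left of NW, V = W + 9.3·(-0.8910, 0.4540) = (17.36, 8.426). Then |FV| = |V − F| = 19.29.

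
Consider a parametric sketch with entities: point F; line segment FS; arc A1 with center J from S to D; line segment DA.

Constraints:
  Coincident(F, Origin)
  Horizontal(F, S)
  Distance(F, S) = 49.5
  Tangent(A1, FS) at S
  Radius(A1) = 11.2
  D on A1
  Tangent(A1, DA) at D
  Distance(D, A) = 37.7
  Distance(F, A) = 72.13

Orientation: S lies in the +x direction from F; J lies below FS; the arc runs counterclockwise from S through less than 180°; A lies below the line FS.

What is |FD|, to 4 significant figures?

41.71

F is at the origin; FS is horizontal with |FS| = 49.5 and S on the +x side, so S = (49.50, 0.000). The tangent condition forces JS to be normal to FS, so J = S + (0, -11.2) = (49.50, -11.20). Since JD ⟂ DA (tangency), |JA| = √(11.2² + 37.7²) = 39.33 regardless of where D sits on A1. So A lies on both circle(F, 72.13) and circle(J, 39.33); the below-FS intersection is A = (51.53, -50.48). D is the foot of the tangent from A: D = (38.94, -14.94).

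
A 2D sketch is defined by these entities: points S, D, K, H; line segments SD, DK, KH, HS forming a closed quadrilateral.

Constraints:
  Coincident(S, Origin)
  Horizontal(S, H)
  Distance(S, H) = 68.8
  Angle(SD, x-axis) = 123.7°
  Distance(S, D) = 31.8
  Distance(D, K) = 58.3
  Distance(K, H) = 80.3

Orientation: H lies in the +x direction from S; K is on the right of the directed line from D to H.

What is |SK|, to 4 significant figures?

31.04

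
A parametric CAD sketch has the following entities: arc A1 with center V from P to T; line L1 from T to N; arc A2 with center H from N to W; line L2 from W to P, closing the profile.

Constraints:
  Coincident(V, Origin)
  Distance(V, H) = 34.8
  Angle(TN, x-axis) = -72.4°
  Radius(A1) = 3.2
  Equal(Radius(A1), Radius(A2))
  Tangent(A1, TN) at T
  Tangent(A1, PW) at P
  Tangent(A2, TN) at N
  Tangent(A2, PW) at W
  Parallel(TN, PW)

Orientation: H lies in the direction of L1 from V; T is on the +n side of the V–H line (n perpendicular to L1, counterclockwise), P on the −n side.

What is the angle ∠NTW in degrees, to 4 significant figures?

10.42°

Tangency of A1 to both parallel lines with radius 3.2 puts T and P at V ± 3.2·n: T = (3.050, 0.9676), P = (-3.050, -0.9676). Equal radii place N and W the same way about H: N = H + 3.2·n = (13.57, -32.20), W = H − 3.2·n = (7.472, -34.14). Then cos ∠NTW = TN·TW / (|TN||TW|), giving 10.42°.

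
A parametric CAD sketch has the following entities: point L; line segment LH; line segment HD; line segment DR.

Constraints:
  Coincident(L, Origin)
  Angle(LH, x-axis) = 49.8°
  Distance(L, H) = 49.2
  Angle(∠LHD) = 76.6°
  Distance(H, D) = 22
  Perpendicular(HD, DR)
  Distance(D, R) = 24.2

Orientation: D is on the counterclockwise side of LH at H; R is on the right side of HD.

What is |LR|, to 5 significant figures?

72.836

L is at the origin; LH runs at 49.8° with length 49.2, so H = 49.2·(cos 49.8°, sin 49.8°) = (31.757, 37.579). ∠LHD = 76.6°, so HD runs at 49.8° + (180° − 76.6°) = 153.20° from the x-axis; with |HD| = 22.0, D = H + 22.0·(cos 153.20°, sin 153.20°) = (12.120, 47.498). The perpendicularity gives DR at right angles to HD; with |DR| = 24.2 on the right of HD, R = D + 24.2·(0.45088, 0.89259) = (23.031, 69.099). Then |LR| = |R − L| = 72.836.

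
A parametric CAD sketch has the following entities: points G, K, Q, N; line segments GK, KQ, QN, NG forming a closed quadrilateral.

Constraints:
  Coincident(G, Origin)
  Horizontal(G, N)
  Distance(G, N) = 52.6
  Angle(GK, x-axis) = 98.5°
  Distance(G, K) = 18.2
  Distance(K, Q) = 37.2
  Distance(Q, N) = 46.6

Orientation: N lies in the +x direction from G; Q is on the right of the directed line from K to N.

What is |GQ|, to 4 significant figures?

19.57

G is at the origin; GN is horizontal with |GN| = 52.6 and N in +x, so N = (52.6, 0). GK runs at 98.5° with |GK| = 18.2, so K = (-2.690, 18.00). Q is determined by |KQ| = 37.2 and |QN| = 46.6 together: it lies at the intersection of circle(K, 37.2) and circle(N, 46.6). With |KN| = 58.15, the foot of the radical line on KN is 22.30 from K and the perpendicular offset is √(37.2² − 22.30²) = 29.78. Taking the right-of-KN solution: Q = (9.297, -17.22).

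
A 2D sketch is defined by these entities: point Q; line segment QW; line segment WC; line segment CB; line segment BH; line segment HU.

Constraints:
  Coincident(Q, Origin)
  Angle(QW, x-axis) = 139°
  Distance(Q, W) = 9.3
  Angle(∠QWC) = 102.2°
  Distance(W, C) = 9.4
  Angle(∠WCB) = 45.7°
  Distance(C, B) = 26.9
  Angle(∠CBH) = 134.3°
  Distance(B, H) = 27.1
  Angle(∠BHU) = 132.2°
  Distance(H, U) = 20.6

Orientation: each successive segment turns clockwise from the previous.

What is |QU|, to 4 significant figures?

48.63

∠CBH = 134.3° gives BH at -118.8° from the x-axis; with |BH| = 27.1, H = (-7.726, -35.15). ∠BHU = 132.2° gives HU at -166.6° from the x-axis; with |HU| = 20.6, U = (-27.77, -39.92). Then |QU| = |U − Q| = 48.63.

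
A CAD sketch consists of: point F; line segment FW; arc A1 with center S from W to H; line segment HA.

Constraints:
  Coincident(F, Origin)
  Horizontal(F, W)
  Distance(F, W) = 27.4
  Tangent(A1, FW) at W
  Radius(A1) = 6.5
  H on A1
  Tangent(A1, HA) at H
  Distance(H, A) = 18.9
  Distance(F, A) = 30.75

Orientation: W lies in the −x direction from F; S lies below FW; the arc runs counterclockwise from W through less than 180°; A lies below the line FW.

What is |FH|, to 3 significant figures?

33.9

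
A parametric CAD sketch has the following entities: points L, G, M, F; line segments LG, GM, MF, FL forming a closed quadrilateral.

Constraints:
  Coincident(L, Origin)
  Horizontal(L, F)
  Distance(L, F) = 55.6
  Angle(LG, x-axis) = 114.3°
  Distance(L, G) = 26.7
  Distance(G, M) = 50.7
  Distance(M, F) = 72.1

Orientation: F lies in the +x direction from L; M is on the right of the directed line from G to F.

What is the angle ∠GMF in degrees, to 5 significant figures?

67.965°

Checks: |GM| = 50.70 ✓; |MF| = 72.10 ✓.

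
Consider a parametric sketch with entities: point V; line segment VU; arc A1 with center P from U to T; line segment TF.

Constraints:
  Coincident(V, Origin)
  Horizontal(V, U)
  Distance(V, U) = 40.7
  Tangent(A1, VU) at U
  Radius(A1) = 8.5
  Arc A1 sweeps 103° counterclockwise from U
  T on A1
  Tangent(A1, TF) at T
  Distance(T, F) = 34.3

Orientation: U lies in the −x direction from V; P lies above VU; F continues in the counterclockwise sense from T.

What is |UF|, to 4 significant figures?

43.84

On A1, U sits at bearing -90° from P; a 103° counterclockwise sweep puts T at bearing 13°, so T = P + 8.5·(cos 13°, sin 13°) = (-32.42, 10.41). Since A1 is tangent to TF there, PT ⟂ TF, so TF runs along (−sin 13°, cos 13°); with |TF| = 34.3, F = (-40.13, 43.83). Then |UF| = |F − U| = 43.84.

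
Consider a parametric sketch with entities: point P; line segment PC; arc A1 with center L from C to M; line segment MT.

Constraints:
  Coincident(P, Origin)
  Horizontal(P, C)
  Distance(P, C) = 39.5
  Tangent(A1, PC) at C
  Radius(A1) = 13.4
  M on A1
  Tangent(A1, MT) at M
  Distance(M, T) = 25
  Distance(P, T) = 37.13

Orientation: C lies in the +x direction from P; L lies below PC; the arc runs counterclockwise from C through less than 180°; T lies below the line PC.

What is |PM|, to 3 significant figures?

28.3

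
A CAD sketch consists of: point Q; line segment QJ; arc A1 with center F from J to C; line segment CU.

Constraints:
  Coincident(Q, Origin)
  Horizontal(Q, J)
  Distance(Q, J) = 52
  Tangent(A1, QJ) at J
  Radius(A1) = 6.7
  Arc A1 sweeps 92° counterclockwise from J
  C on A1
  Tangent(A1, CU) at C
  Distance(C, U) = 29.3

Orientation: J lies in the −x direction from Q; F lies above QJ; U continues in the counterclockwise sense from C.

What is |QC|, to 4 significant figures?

45.83

Q is at the origin; QJ is horizontal with |QJ| = 52.0 and J on the −x side, so J = (-52.00, 0.000). Since A1 is tangent to QJ there, FJ ⟂ QJ, so F = J + (0, 6.7) = (-52.00, 6.700). On A1, J sits at bearing -90° from F; a 92° counterclockwise sweep puts C at bearing 2°, so C = F + 6.7·(cos 2°, sin 2°) = (-45.30, 6.934). Then |QC| = |C − Q| = 45.83.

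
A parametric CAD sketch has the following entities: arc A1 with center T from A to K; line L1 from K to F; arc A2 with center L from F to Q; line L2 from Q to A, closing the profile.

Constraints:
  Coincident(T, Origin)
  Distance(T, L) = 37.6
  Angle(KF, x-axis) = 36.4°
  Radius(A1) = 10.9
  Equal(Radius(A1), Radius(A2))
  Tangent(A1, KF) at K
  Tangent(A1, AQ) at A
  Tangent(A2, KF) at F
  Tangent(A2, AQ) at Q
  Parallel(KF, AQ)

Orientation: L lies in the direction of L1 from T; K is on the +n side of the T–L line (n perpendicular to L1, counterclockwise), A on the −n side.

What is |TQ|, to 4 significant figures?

39.15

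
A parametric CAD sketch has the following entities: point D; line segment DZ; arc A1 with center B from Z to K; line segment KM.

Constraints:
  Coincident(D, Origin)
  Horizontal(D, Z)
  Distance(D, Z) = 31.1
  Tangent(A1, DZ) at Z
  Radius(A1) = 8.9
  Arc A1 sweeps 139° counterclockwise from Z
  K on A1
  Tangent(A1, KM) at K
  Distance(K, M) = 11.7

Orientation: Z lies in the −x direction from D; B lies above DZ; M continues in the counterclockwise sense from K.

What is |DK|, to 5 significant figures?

29.699

D is at the origin; DZ is horizontal with |DZ| = 31.1 and Z on the −x side, so Z = (-31.100, 0.0000). The tangent condition forces BZ to be normal to DZ, so B = Z + (0, 8.9) = (-31.100, 8.9000). On A1, Z sits at bearing -90° from B; a 139° counterclockwise sweep puts K at bearing 49°, so K = B + 8.9·(cos 49°, sin 49°) = (-25.261, 15.617). Then |DK| = |K − D| = 29.699.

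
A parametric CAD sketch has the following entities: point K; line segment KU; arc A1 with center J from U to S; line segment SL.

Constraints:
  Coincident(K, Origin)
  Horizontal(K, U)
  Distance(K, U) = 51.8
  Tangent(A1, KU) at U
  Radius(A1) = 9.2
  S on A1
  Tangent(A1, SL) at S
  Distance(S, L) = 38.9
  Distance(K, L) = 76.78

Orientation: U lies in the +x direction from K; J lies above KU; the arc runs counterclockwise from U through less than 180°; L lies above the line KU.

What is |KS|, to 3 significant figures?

61.7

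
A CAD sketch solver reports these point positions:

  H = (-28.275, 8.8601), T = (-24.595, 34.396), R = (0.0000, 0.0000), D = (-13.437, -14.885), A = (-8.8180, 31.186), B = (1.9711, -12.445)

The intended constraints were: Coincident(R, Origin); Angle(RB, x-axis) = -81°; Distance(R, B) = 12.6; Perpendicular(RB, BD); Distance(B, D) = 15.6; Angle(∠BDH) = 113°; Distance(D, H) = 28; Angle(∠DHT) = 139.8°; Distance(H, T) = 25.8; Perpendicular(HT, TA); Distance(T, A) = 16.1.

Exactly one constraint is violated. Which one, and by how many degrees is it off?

Perpendicular(HT, TA) — off by 3.30°.

R = (0.00, 0.00) ✓; RB at -81.00° ✓; |RB| = 12.60 ✓; ∠(RB, BD) = 90.00° ✓; |BD| = 15.60 ✓; ∠BDH = 113.0° ✓; |DH| = 28.00 ✓; ∠DHT = 139.8° ✓; |HT| = 25.80 ✓; ∠(HT, TA) = 93.30° ✗; |TA| = 16.10 ✓.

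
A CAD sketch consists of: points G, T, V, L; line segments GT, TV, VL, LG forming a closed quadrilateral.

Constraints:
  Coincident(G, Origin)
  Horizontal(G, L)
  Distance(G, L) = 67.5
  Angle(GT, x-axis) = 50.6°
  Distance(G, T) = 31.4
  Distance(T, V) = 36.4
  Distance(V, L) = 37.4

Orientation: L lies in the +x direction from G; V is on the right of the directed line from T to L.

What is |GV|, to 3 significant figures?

33.1

Checks: |TV| = 36.40 ✓; |VL| = 37.40 ✓.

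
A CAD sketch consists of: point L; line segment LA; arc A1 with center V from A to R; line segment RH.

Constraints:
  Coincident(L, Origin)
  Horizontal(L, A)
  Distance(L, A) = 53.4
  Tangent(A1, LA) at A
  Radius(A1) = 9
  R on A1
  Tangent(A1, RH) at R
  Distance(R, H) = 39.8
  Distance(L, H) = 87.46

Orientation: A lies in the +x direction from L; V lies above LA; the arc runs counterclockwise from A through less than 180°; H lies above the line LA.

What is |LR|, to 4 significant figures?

62.05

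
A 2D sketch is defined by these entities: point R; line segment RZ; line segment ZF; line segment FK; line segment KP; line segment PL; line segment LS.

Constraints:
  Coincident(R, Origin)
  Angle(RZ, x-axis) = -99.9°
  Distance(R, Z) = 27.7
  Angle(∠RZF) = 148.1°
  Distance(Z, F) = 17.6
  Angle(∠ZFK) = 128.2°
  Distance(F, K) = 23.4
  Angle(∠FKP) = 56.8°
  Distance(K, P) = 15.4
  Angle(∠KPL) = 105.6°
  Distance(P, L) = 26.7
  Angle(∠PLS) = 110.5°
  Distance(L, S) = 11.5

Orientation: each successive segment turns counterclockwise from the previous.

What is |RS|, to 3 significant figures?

48.1

∠KPL = 105.6° gives PL at -179° from the x-axis; with |PL| = 26.7, L = (-6.89, -36.1). ∠PLS = 110.5° gives LS at -109° from the x-axis; with |LS| = 11.5, S = (-10.7, -46.9). Then |RS| = |S − R| = 48.1.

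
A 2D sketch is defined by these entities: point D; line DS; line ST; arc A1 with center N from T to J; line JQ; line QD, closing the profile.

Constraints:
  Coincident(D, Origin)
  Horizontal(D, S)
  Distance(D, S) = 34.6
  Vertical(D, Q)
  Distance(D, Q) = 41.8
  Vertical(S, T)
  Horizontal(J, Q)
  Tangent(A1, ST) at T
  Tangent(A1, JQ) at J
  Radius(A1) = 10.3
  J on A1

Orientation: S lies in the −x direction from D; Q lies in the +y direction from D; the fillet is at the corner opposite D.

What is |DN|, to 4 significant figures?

39.78

DQ is vertical with |DQ| = 41.8 and Q on the +y side, so Q = (0.000, 41.80). The virtual corner opposite D is at (-34.60, 41.80). Tangency of A1 to ST means the radius NT is perpendicular to ST and the tangent condition forces NJ to be normal to JQ, with radius 10.3, so the center N sits 10.3 in from both sides at N = (-24.30, 31.50). Then |DN| = |N − D| = 39.78.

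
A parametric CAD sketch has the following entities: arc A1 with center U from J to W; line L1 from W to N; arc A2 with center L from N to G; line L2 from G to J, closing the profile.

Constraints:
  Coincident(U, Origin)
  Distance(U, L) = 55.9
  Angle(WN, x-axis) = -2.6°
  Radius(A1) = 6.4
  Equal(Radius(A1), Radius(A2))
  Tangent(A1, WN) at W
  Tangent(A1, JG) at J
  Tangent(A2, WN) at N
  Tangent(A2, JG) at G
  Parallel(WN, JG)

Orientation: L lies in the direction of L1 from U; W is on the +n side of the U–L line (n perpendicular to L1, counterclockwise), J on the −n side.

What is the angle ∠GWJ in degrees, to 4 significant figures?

77.10°

Tangency of A1 to both parallel lines with radius 6.4 puts W and J at U ± 6.4·n: W = (0.2903, 6.393), J = (-0.2903, -6.393). Equal radii place N and G the same way about L: N = L + 6.4·n = (56.13, 3.858), G = L − 6.4·n = (55.55, -8.929). Then cos ∠GWJ = WG·WJ / (|WG||WJ|), giving 77.10°.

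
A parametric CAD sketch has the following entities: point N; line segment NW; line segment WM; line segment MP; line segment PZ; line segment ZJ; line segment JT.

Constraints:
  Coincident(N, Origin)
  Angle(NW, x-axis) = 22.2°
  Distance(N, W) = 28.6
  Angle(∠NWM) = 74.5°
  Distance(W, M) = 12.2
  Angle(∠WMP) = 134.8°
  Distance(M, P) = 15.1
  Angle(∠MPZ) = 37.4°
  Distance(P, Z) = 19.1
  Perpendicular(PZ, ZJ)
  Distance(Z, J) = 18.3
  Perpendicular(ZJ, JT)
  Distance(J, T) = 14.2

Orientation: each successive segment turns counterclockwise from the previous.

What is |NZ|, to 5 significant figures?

19.791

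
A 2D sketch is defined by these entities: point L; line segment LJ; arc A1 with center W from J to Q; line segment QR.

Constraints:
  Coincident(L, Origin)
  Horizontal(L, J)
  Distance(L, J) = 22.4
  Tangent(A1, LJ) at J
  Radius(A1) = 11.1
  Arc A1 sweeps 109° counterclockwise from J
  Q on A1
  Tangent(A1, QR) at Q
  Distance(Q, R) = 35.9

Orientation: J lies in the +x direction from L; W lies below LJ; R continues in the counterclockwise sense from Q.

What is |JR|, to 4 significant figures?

48.67

On A1, J sits at bearing 90° from W; a 109° counterclockwise sweep puts Q at bearing 199°, so Q = W + 11.1·(cos 199°, sin 199°) = (11.90, -14.71). Tangency of A1 to QR means the radius WQ is perpendicular to QR, so QR runs along (−sin 199°, cos 199°); with |QR| = 35.9, R = (23.59, -48.66). Then |JR| = |R − J| = 48.67.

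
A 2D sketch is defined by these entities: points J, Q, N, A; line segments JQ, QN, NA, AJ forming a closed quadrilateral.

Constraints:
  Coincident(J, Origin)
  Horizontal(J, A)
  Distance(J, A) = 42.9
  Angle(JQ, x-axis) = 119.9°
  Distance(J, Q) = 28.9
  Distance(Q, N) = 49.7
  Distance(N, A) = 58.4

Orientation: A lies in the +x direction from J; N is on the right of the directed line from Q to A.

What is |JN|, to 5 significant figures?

26.477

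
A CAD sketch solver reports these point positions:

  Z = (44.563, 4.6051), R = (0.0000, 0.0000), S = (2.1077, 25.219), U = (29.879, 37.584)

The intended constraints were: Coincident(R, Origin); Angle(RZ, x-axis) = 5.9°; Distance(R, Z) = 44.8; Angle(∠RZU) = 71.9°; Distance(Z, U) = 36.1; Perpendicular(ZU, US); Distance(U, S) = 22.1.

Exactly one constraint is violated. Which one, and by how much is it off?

Distance(U, S) = 22.1 — off by 8.30.

R = (0.00, 0.00) ✓; RZ at 5.900° ✓; |RZ| = 44.80 ✓; ∠RZU = 71.90° ✓; |ZU| = 36.10 ✓; ∠(ZU, US) = 90.00° ✓; |US| = 30.40 ✗.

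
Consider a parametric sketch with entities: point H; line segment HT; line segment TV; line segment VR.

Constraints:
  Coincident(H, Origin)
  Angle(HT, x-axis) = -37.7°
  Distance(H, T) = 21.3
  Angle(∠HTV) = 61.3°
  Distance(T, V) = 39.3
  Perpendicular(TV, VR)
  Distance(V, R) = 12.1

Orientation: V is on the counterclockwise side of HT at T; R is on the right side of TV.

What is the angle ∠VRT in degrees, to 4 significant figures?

72.89°

∠HTV = 61.3°, so TV runs at -37.7° + (180° − 61.3°) = 81.00° from the x-axis; with |TV| = 39.3, V = T + 39.3·(cos 81.00°, sin 81.00°) = (23.00, 25.79). TV is perpendicular to VR; with |VR| = 12.1 on the right of TV, R = V + 12.1·(0.9877, -0.1564) = (34.95, 23.90). Then cos ∠VRT = RV·RT / (|RV||RT|), giving 72.89°.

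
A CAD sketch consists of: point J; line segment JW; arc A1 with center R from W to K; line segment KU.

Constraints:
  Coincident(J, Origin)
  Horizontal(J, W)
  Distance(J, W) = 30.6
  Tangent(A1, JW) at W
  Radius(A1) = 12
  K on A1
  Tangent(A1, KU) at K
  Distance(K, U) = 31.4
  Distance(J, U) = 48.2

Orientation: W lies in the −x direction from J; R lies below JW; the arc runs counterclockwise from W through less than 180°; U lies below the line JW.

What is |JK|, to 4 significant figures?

44.44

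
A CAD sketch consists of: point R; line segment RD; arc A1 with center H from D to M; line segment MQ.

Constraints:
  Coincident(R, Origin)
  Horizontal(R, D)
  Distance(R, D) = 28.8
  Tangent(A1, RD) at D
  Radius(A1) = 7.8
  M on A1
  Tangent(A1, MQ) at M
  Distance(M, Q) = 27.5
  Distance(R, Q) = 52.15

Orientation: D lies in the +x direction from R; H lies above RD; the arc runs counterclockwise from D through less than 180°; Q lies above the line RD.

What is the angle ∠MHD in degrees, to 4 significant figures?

84.59°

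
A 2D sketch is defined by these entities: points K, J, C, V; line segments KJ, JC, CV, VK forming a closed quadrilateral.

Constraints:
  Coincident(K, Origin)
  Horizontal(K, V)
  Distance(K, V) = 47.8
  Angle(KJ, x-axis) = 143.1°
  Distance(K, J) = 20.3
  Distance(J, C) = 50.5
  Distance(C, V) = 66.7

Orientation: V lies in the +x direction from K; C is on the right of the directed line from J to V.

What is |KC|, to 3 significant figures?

38.2

K is at the origin; K and V share the same y with |KV| = 47.8 and V in +x, so V = (47.8, 0). KJ runs at 143.1° with |KJ| = 20.3, so J = (-16.2, 12.2). C is determined by |JC| = 50.5 and |CV| = 66.7 together: it lies at the intersection of circle(J, 50.5) and circle(V, 66.7). With |JV| = 65.2, the foot of the radical line on JV is 18.0 from J and the perpendicular offset is √(50.5² − 18.0²) = 47.2. Taking the right-of-JV solution: C = (-7.34, -37.5).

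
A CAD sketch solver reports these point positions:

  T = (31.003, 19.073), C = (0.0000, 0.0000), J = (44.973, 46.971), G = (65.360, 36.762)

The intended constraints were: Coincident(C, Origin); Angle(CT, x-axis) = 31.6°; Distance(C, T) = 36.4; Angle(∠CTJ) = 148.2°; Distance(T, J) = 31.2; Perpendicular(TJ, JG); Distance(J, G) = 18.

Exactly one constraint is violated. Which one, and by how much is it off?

Distance(J, G) = 18 — off by 4.80.

C = (0.00, 0.00) ✓; CT at 31.60° ✓; |CT| = 36.40 ✓; ∠CTJ = 148.2° ✓; |TJ| = 31.20 ✓; ∠(TJ, JG) = 90.00° ✓; |JG| = 22.80 ✗.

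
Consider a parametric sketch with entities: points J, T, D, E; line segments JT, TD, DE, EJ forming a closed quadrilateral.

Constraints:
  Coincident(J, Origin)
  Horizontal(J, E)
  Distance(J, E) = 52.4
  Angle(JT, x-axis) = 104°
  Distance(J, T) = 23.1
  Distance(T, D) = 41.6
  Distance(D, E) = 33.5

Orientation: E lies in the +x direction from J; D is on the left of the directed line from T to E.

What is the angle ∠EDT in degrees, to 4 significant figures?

111.3°

Checks: |JE| = 52.40 ✓; |JT| = 23.10 ✓; |TD| = 41.60 ✓; |DE| = 33.50 ✓.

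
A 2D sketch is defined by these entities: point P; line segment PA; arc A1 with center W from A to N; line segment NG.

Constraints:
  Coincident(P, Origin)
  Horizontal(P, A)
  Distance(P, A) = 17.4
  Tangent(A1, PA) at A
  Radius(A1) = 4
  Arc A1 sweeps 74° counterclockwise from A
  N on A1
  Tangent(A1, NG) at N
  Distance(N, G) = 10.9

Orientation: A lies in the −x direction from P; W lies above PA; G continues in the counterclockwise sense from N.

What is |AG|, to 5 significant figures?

15.027

On A1, A sits at bearing -90° from W; a 74° counterclockwise sweep puts N at bearing -16°, so N = W + 4.0·(cos -16°, sin -16°) = (-13.555, 2.8975). A1 meets NG tangentially, so WN is at right angles to NG, so NG runs along (−sin -16°, cos -16°); with |NG| = 10.9, G = (-10.551, 13.375). Then |AG| = |G − A| = 15.027.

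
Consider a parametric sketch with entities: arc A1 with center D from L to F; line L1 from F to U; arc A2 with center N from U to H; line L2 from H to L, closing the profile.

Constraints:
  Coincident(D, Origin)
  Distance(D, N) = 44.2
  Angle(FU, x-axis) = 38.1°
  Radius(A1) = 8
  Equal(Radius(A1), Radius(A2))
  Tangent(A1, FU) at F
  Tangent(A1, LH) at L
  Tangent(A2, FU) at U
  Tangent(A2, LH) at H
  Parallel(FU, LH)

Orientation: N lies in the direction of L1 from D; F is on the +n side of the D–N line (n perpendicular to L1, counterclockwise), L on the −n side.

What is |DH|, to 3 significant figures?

44.9

The slot axis is L1's direction at 38.1°, so u = (cos 38.1°, sin 38.1°) = (0.787, 0.617) and n = (−sin 38.1°, cos 38.1°) = (-0.617, 0.787). D is at the origin and N lies 44.2 along u from D, so N = 44.2·u = (34.8, 27.3). Tangency of A1 to both parallel lines with radius 8.0 puts F and L at D ± 8.0·n: F = (-4.94, 6.30), L = (4.94, -6.30). Equal radii place U and H the same way about N: U = N + 8.0·n = (29.8, 33.6), H = N − 8.0·n = (39.7, 21.0). Then |DH| = |H − D| = 44.9.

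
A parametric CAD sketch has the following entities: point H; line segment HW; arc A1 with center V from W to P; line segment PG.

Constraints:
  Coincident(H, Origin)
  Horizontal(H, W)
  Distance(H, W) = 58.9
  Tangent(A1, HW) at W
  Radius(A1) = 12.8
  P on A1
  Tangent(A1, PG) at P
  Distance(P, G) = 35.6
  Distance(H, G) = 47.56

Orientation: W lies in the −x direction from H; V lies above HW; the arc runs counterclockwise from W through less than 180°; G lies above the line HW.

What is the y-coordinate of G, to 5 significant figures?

37.029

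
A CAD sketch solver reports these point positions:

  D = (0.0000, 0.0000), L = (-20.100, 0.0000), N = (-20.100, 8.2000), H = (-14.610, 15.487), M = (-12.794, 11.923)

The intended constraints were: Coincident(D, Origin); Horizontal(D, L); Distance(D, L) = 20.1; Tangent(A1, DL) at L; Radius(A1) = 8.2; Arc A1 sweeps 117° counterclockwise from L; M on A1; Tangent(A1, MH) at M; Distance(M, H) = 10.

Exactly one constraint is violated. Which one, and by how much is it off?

Distance(M, H) = 10 — off by 6.00.

D = (0.00, 0.00) ✓; D.y = 0.00, L.y = 0.00 ✓; |DL| = 20.10 ✓; ∠(NL, LD) = 90.00° ✓; |NL| = 8.200 ✓; bearing(N→M) − bearing(N→L) = 117.0° ✓; |NM| = 8.200 ✓; ∠(NM, MH) = 90.00° ✓; |MH| = 4.000 ✗.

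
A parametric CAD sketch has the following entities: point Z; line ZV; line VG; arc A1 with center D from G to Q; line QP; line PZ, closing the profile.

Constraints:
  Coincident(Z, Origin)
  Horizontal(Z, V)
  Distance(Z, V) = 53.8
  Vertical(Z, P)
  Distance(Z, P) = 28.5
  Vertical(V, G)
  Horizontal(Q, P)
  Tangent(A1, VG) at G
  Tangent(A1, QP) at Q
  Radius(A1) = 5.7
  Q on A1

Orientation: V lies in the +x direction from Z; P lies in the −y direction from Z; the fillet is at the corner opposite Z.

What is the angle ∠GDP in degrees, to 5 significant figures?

173.24°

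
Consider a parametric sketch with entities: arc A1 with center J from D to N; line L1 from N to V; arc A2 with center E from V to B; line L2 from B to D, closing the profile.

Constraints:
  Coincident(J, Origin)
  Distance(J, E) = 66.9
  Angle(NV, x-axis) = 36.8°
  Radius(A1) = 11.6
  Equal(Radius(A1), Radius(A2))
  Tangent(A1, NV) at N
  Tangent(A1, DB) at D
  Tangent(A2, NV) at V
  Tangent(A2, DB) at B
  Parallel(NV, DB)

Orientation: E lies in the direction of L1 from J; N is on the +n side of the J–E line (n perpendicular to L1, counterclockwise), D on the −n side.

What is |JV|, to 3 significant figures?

67.9

The slot axis is L1's direction at 36.8°, so u = (cos 36.8°, sin 36.8°) = (0.801, 0.599) and n = (−sin 36.8°, cos 36.8°) = (-0.599, 0.801). J is at the origin and E lies 66.9 along u from J, so E = 66.9·u = (53.6, 40.1). Tangency of A1 to both parallel lines with radius 11.6 puts N and D at J ± 11.6·n: N = (-6.95, 9.29), D = (6.95, -9.29). Equal radii place V and B the same way about E: V = E + 11.6·n = (46.6, 49.4), B = E − 11.6·n = (60.5, 30.8). Then |JV| = |V − J| = 67.9.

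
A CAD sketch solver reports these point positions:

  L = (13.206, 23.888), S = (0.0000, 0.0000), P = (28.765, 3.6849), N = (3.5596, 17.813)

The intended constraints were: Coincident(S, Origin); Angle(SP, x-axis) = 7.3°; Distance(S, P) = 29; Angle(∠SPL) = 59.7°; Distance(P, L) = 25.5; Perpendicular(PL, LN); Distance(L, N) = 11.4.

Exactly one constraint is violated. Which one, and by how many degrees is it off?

Perpendicular(PL, LN) — off by 5.40°.

S = (0.00, 0.00) ✓; SP at 7.300° ✓; |SP| = 29.00 ✓; ∠SPL = 59.70° ✓; |PL| = 25.50 ✓; ∠(PL, LN) = 84.60° ✗; |LN| = 11.40 ✓.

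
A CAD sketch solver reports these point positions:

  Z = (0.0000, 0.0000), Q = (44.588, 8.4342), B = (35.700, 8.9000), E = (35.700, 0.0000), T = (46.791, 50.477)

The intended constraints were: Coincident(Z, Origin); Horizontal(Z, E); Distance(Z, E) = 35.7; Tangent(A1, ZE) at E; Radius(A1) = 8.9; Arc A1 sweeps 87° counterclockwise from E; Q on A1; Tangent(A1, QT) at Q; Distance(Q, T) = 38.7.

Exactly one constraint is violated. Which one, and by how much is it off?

Distance(Q, T) = 38.7 — off by 3.40.

Z = (0.00, 0.00) ✓; Z.y = 0.00, E.y = 0.00 ✓; |ZE| = 35.70 ✓; ∠(BE, EZ) = 90.00° ✓; |BE| = 8.900 ✓; bearing(B→Q) − bearing(B→E) = 87.00° ✓; |BQ| = 8.900 ✓; ∠(BQ, QT) = 90.00° ✓; |QT| = 42.10 ✗.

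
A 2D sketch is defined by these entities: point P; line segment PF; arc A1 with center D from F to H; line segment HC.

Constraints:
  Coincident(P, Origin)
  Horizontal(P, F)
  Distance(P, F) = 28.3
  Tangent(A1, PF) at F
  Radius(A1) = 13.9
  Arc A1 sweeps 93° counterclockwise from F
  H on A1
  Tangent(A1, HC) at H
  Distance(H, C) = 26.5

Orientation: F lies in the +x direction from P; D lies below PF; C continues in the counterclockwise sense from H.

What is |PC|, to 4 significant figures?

44.03

On A1, F sits at bearing 90° from D; a 93° counterclockwise sweep puts H at bearing 183°, so H = D + 13.9·(cos 183°, sin 183°) = (14.42, -14.63). Tangency of A1 to HC means the radius DH is perpendicular to HC, so HC runs along (−sin 183°, cos 183°); with |HC| = 26.5, C = (15.81, -41.09). Then |PC| = |C − P| = 44.03.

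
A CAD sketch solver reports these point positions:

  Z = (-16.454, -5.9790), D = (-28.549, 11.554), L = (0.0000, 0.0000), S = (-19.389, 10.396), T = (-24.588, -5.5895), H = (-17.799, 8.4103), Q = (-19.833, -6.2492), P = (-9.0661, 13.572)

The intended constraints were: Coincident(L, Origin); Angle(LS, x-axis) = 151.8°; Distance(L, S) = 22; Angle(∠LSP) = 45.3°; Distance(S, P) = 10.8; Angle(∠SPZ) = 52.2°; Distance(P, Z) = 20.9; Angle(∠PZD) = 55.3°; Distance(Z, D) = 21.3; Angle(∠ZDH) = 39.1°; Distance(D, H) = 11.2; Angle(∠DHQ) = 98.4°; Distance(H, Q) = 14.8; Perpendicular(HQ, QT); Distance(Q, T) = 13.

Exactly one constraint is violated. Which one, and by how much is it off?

Distance(Q, T) = 13 — off by 8.20.

L = (0.00, 0.00) ✓; LS at 151.8° ✓; |LS| = 22.00 ✓; ∠LSP = 45.30° ✓; |SP| = 10.80 ✓; ∠SPZ = 52.20° ✓; |PZ| = 20.90 ✓; ∠PZD = 55.30° ✓; |ZD| = 21.30 ✓; ∠ZDH = 39.10° ✓; |DH| = 11.20 ✓; ∠DHQ = 98.40° ✓; |HQ| = 14.80 ✓; ∠(HQ, QT) = 90.00° ✓; |QT| = 4.801 ✗.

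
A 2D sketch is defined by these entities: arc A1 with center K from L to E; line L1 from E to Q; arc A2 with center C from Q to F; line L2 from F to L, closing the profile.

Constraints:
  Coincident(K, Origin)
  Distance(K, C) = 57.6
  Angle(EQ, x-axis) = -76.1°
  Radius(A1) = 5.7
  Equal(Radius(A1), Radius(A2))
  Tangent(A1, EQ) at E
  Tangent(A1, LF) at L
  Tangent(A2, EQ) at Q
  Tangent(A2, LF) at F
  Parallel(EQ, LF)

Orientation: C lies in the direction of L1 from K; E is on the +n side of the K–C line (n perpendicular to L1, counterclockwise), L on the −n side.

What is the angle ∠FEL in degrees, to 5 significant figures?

78.805°

Tangency of A1 to both parallel lines with radius 5.7 puts E and L at K ± 5.7·n: E = (5.5331, 1.3693), L = (-5.5331, -1.3693). Equal radii place Q and F the same way about C: Q = C + 5.7·n = (19.370, -54.544), F = C − 5.7·n = (8.3041, -57.283). Then cos ∠FEL = EF·EL / (|EF||EL|), giving 78.805°.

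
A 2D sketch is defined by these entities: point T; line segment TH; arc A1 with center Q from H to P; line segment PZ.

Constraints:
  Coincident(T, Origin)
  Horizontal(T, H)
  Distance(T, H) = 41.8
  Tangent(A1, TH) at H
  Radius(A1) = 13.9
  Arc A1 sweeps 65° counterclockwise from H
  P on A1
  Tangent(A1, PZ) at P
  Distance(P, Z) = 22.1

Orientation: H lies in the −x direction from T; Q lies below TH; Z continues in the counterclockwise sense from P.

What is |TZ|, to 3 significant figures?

69.6

T is at the origin; T and H share the same y with |TH| = 41.8 and H on the −x side, so H = (-41.8, 0.00). Since A1 is tangent to TH there, QH ⟂ TH, so Q = H + (0, -13.9) = (-41.8, -13.9). On A1, H sits at bearing 90° from Q; a 65° counterclockwise sweep puts P at bearing 155°, so P = Q + 13.9·(cos 155°, sin 155°) = (-54.4, -8.03). A1 meets PZ tangentially, so QP is at right angles to PZ, so PZ runs along (−sin 155°, cos 155°); with |PZ| = 22.1, Z = (-63.7, -28.1). Then |TZ| = |Z − T| = 69.6.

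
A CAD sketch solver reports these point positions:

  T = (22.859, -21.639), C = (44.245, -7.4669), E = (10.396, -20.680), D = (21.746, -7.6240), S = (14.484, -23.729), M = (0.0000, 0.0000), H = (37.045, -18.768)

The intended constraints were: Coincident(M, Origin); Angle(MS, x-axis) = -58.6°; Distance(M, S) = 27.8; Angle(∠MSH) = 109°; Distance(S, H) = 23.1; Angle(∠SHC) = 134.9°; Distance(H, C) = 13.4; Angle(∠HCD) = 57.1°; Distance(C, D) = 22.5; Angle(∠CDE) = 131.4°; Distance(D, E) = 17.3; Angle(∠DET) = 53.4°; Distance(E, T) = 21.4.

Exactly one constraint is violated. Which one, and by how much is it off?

Distance(E, T) = 21.4 — off by 8.90.

M = (0.00, 0.00) ✓; MS at -58.60° ✓; |MS| = 27.80 ✓; ∠MSH = 109.0° ✓; |SH| = 23.10 ✓; ∠SHC = 134.9° ✓; |HC| = 13.40 ✓; ∠HCD = 57.10° ✓; |CD| = 22.50 ✓; ∠CDE = 131.4° ✓; |DE| = 17.30 ✓; ∠DET = 53.40° ✓; |ET| = 12.50 ✗.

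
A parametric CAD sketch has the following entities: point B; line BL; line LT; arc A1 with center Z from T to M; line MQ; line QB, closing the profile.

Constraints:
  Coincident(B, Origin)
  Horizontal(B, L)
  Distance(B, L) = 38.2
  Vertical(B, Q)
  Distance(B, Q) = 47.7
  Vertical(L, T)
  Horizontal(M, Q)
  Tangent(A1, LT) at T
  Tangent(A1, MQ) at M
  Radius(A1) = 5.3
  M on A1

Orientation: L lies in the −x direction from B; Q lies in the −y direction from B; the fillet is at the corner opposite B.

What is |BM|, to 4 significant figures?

57.95

B is at the origin; BL is horizontal with |BL| = 38.2 and L on the −x side, so L = (-38.20, 0.000). B and Q share the same x with |BQ| = 47.7 and Q on the −y side, so Q = (0.000, -47.70). The virtual corner opposite B is at (-38.20, -47.70). A1 meets LT tangentially, so ZT is at right angles to LT and tangency of A1 to MQ means the radius ZM is perpendicular to MQ, with radius 5.3, so the center Z sits 5.3 in from both sides at Z = (-32.90, -42.40). That places the tangent points at T = (-38.20, -42.40) on LT and M = (-32.90, -47.70) on MQ. Then |BM| = |M − B| = 57.95.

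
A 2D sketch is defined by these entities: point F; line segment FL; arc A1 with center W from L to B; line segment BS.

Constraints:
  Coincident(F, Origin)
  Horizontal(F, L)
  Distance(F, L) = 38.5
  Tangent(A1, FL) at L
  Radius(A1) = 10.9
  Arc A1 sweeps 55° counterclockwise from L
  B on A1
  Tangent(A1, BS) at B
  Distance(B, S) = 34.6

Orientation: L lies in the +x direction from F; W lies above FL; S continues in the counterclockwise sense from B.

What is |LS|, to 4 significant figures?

43.78

On A1, L sits at bearing -90° from W; a 55° counterclockwise sweep puts B at bearing -35°, so B = W + 10.9·(cos -35°, sin -35°) = (47.43, 4.648). Since A1 is tangent to BS there, WB ⟂ BS, so BS runs along (−sin -35°, cos -35°); with |BS| = 34.6, S = (67.27, 32.99). Then |LS| = |S − L| = 43.78.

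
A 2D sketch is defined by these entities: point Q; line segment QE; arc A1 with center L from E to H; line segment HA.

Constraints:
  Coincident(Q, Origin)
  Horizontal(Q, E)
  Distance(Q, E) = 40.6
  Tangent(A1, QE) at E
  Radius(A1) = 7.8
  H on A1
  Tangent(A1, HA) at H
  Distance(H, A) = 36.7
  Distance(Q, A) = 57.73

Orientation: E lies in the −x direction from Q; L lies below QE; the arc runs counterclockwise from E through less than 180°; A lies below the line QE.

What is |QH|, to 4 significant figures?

49.08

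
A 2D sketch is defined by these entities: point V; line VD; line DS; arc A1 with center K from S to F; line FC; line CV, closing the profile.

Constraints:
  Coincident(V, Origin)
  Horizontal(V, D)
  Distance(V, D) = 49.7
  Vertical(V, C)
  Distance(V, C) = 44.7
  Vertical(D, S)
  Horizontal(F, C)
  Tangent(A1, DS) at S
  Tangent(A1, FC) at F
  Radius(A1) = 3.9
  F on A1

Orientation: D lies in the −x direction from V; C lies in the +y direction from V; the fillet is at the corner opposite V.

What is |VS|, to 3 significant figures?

64.3

V is at the origin; V and D share the same y with |VD| = 49.7 and D on the −x side, so D = (-49.7, 0.00). VC is vertical with |VC| = 44.7 and C on the +y side, so C = (0.00, 44.7). The virtual corner opposite V is at (-49.7, 44.7). The tangent condition forces KS to be normal to DS and tangency of A1 to FC means the radius KF is perpendicular to FC, with radius 3.9, so the center K sits 3.9 in from both sides at K = (-45.8, 40.8). That places the tangent points at S = (-49.7, 40.8) on DS and F = (-45.8, 44.7) on FC. Then |VS| = |S − V| = 64.3.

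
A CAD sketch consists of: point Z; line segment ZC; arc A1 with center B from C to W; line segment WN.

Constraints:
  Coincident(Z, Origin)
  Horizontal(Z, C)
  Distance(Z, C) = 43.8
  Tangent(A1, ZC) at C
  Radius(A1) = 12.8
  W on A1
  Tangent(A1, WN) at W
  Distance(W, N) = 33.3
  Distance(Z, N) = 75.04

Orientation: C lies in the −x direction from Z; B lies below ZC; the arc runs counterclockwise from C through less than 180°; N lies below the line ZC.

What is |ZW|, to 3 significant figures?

57.6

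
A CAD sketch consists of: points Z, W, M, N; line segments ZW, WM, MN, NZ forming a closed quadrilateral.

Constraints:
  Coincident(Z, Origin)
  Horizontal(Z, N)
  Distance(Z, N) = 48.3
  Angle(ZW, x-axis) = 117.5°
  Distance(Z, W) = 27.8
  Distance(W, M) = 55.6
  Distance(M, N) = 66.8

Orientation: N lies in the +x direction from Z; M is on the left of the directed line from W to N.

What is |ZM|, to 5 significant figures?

68.898

Checks: |WM| = 55.60 ✓; |MN| = 66.80 ✓.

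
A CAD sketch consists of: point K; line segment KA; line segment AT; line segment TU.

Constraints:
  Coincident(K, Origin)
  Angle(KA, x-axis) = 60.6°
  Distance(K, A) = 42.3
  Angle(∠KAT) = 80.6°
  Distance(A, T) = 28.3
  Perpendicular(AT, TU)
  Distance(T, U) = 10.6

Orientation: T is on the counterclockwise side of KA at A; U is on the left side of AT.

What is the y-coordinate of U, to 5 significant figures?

36.571

K is at the origin; KA runs at 60.6° with length 42.3, so A = 42.3·(cos 60.6°, sin 60.6°) = (20.765, 36.852). ∠KAT = 80.6°, so AT runs at 60.6° + (180° − 80.6°) = 160.00° from the x-axis; with |AT| = 28.3, T = A + 28.3·(cos 160.00°, sin 160.00°) = (-5.8281, 46.532). AT is perpendicular to TU; with |TU| = 10.6 on the left of AT, U = T + 10.6·(-0.34202, -0.93969) = (-9.4535, 36.571). So U.y = 36.571.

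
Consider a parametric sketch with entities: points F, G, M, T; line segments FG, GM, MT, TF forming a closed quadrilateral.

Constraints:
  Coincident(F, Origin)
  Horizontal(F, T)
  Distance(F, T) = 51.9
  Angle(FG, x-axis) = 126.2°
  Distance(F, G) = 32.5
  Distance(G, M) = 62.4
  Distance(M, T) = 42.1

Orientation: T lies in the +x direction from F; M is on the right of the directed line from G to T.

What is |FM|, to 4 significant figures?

29.90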